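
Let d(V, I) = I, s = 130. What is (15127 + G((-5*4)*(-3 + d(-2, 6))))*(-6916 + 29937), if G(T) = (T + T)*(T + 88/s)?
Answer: 6657558095/13 ≈ 5.1212e+8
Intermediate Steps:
G(T) = 2*T*(44/65 + T) (G(T) = (T + T)*(T + 88/130) = (2*T)*(T + 88*(1/130)) = (2*T)*(T + 44/65) = (2*T)*(44/65 + T) = 2*T*(44/65 + T))
(15127 + G((-5*4)*(-3 + d(-2, 6))))*(-6916 + 29937) = (15127 + 2*((-5*4)*(-3 + 6))*(44 + 65*((-5*4)*(-3 + 6)))/65)*(-6916 + 29937) = (15127 + 2*(-20*3)*(44 + 65*(-20*3))/65)*23021 = (15127 + (2/65)*(-60)*(44 + 65*(-60)))*23021 = (15127 + (2/65)*(-60)*(44 - 3900))*23021 = (15127 + (2/65)*(-60)*(-3856))*23021 = (15127 + 92544/13)*23021 = (289195/13)*23021 = 6657558095/13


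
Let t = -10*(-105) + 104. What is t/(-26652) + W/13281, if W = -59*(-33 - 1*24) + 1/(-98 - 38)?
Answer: 842114335/4011605736 ≈ 0.20992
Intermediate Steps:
t = 1154 (t = 1050 + 104 = 1154)
W = 457367/136 (W = -59*(-33 - 24) + 1/(-136) = -59*(-57) - 1/136 = 3363 - 1/136 = 457367/136 ≈ 3363.0)
t/(-26652) + W/13281 = 1154/(-26652) + (457367/136)/13281 = 1154*(-1/26652) + (457367/136)*(1/13281) = -577/13326 + 457367/1806216 = 842114335/4011605736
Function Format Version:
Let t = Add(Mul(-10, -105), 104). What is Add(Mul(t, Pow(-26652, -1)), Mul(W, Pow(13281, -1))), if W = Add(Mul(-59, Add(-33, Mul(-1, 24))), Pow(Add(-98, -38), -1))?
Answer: Rational(842114335, 4011605736) ≈ 0.20992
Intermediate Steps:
t = 1154 (t = Add(1050, 104) = 1154)
W = Rational(457367, 136) (W = Add(Mul(-59, Add(-33, -24)), Pow(-136, -1)) = Add(Mul(-59, -57), Rational(-1, 136)) = Add(3363, Rational(-1, 136)) = Rational(457367, 136) ≈ 3363.0)
Add(Mul(t, Pow(-26652, -1)), Mul(W, Pow(13281, -1))) = Add(Mul(1154, Pow(-26652, -1)), Mul(Rational(457367, 136), Pow(13281, -1))) = Add(Mul(1154, Rational(-1, 26652)), Mul(Rational(457367, 136), Rational(1, 13281))) = Add(Rational(-577, 13326), Rational(457367, 1806216)) = Rational(842114335, 4011605736)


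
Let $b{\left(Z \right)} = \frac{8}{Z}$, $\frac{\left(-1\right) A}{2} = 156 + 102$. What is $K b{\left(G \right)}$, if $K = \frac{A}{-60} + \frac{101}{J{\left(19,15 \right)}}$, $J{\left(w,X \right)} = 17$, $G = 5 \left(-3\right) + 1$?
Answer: $- \frac{4944}{595} \approx -8.3092$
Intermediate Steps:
$A = -516$ ($A = - 2 \left(156 + 102\right) = \left(-2\right) 258 = -516$)
$G = -14$ ($G = -15 + 1 = -14$)
$K = \frac{1236}{85}$ ($K = - \frac{516}{-60} + \frac{101}{17} = \left(-516\right) \left(- \frac{1}{60}\right) + 101 \cdot \frac{1}{17} = \frac{43}{5} + \frac{101}{17} = \frac{1236}{85} \approx 14.541$)
$K b{\left(G \right)} = \frac{1236 \frac{8}{-14}}{85} = \frac{1236 \cdot 8 \left(- \frac{1}{14}\right)}{85} = \frac{1236}{85} \left(- \frac{4}{7}\right) = - \frac{4944}{595}$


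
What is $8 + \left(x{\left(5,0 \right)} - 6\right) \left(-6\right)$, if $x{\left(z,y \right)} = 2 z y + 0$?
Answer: $44$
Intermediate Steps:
$x{\left(z,y \right)} = 2 y z$ ($x{\left(z,y \right)} = 2 y z + 0 = 2 y z$)
$8 + \left(x{\left(5,0 \right)} - 6\right) \left(-6\right) = 8 + \left(2 \cdot 0 \cdot 5 - 6\right) \left(-6\right) = 8 + \left(0 - 6\right) \left(-6\right) = 8 - -36 = 8 + 36 = 44$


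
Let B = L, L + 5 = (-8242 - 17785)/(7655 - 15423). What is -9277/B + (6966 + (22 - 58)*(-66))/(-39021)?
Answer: 937293114470/166658691 ≈ 5624.0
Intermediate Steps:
L = -12813/7768 (L = -5 + (-8242 - 17785)/(7655 - 15423) = -5 - 26027/(-7768) = -5 - 26027*(-1/7768) = -5 + 26027/7768 = -12813/7768 ≈ -1.6495)
B = -12813/7768 ≈ -1.6495
-9277/B + (6966 + (22 - 58)*(-66))/(-39021) = -9277/(-12813/7768) + (6966 + (22 - 58)*(-66))/(-39021) = -9277*(-7768/12813) + (6966 - 36*(-66))*(-1/39021) = 72063736/12813 + (6966 + 2376)*(-1/39021) = 72063736/12813 + 9342*(-1/39021) = 72063736/12813 - 3114/13007 = 937293114470/166658691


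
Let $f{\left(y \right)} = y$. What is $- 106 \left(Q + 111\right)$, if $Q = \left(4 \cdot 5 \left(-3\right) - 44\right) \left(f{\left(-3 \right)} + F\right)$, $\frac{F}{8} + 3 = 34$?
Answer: $2689114$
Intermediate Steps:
$F = 248$ ($F = -24 + 8 \cdot 34 = -24 + 272 = 248$)
$Q = -25480$ ($Q = \left(4 \cdot 5 \left(-3\right) - 44\right) \left(-3 + 248\right) = \left(20 \left(-3\right) - 44\right) 245 = \left(-60 - 44\right) 245 = \left(-104\right) 245 = -25480$)
$- 106 \left(Q + 111\right) = - 106 \left(-25480 + 111\right) = \left(-106\right) \left(-25369\right) = 2689114$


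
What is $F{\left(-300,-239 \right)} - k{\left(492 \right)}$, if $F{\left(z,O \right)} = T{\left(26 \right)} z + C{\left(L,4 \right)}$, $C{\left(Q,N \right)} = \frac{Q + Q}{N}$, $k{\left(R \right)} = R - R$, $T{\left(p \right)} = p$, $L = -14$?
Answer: $-7807$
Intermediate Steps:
$k{\left(R \right)} = 0$
$C{\left(Q,N \right)} = \frac{2 Q}{N}$
$F{\left(z,O \right)} = -7 + 26 z$ ($F{\left(z,O \right)} = 26 z + 2 \left(-14\right) \frac{1}{4} = 26 z - 7 = -7 + 26 z$)
$F{\left(-300,-239 \right)} - k{\left(492 \right)} = \left(-7 + 26 \left(-300\right)\right) - 0 = \left(-7 - 7800\right) + 0 = -7807 + 0 = -7807$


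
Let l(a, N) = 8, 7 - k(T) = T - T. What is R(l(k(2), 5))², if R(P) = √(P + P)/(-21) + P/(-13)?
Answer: 48400/74529 ≈ 0.64941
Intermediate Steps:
k(T) = 7 (k(T) = 7 - (T - T) = 7 - 1*0 = 7 + 0 = 7)
R(P) = -P/13 - √2*√P/21 (R(P) = √(2*P)*(-1/21) + P*(-1/13) = (√2*√P)*(-1/21) - P/13 = -√2*√P/21 - P/13 = -P/13 - √2*√P/21)
R(l(k(2), 5))² = (-1/13*8 - √2*√8/21)² = (-8/13 - √2*2*√2/21)² = (-8/13 - 4/21)² = (-220/273)² = 48400/74529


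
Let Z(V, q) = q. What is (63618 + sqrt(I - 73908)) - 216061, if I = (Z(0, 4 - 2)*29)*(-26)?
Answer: -152443 + 2*I*sqrt(18854) ≈ -1.5244e+5 + 274.62*I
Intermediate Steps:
I = -1508 (I = ((4 - 2)*29)*(-26) = (2*29)*(-26) = 58*(-26) = -1508)
(63618 + sqrt(I - 73908)) - 216061 = (63618 + sqrt(-1508 - 73908)) - 216061 = (63618 + sqrt(-75416)) - 216061 = (63618 + 2*I*sqrt(18854)) - 216061 = -152443 + 2*I*sqrt(18854)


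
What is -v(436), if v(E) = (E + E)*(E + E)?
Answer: -760384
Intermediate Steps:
v(E) = 4*E**2 (v(E) = (2*E)*(2*E) = 4*E**2)
-v(436) = -4*436**2 = -4*190096 = -1*760384 = -760384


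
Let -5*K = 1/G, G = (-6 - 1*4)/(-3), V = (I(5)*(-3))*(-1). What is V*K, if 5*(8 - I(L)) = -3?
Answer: -387/250 ≈ -1.5480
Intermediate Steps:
I(L) = 43/5 (I(L) = 8 - 1/5*(-3) = 8 + 3/5 = 43/5)
V = 129/5 (V = ((43/5)*(-3))*(-1) = -129/5*(-1) = 129/5 ≈ 25.800)
G = 10/3 (G = (-6 - 4)*(-1/3) = -10*(-1/3) = 10/3 ≈ 3.3333)
K = -3/50 (K = -1/(5*10/3) = -1/5*3/10 = -3/50 ≈ -0.060000)
V*K = (129/5)*(-3/50) = -387/250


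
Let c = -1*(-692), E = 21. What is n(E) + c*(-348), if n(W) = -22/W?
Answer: -5057158/21 ≈ -2.4082e+5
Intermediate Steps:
c = 692
n(E) + c*(-348) = -22/21 + 692*(-348) = -22*1/21 - 240816 = -22/21 - 240816 = -5057158/21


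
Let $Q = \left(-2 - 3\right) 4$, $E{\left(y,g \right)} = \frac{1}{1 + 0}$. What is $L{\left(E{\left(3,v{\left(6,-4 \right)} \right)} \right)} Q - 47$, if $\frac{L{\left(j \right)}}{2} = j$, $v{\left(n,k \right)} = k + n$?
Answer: $-87$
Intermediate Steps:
$E{\left(y,g \right)} = 1$ ($E{\left(y,g \right)} = 1^{-1} = 1$)
$L{\left(j \right)} = 2 j$
$Q = -20$ ($Q = \left(-5\right) 4 = -20$)
$L{\left(E{\left(3,v{\left(6,-4 \right)} \right)} \right)} Q - 47 = 2 \cdot 1 \left(-20\right) - 47 = 2 \left(-20\right) - 47 = -40 - 47 = -87$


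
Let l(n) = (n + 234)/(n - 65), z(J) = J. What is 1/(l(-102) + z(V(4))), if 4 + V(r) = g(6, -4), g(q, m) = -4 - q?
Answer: -167/2470 ≈ -0.067611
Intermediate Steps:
V(r) = -14 (V(r) = -4 + (-4 - 1*6) = -4 + (-4 - 6) = -4 - 10 = -14)
l(n) = (234 + n)/(-65 + n)
1/(l(-102) + z(V(4))) = 1/((234 - 102)/(-65 - 102) - 14) = 1/(132/(-167) - 14) = 1/(-1/167*132 - 14) = 1/(-132/167 - 14) = 1/(-2470/167) = -167/2470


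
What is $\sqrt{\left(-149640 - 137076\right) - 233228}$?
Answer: $2 i \sqrt{129986} \approx 721.07 i$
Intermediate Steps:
$\sqrt{\left(-149640 - 137076\right) - 233228} = \sqrt{-286716 - 233228} = \sqrt{-519944} = 2 i \sqrt{129986}$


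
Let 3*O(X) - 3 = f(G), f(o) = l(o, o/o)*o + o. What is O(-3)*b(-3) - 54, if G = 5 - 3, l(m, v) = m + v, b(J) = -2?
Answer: -184/3 ≈ -61.333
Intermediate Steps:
G = 2
f(o) = o + o*(1 + o) (f(o) = (o + o/o)*o + o = (o + 1)*o + o = (1 + o)*o + o = o*(1 + o) + o = o + o*(1 + o))
O(X) = 11/3 (O(X) = 1 + (2*(2 + 2))/3 = 1 + (2*4)/3 = 1 + (1/3)*8 = 1 + 8/3 = 11/3)
O(-3)*b(-3) - 54 = (11/3)*(-2) - 54 = -22/3 - 54 = -184/3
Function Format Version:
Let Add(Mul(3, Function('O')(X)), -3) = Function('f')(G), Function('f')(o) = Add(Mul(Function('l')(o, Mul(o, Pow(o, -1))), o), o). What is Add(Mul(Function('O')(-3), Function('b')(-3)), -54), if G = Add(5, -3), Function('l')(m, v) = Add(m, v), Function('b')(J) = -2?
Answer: Rational(-184, 3) ≈ -61.333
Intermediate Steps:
G = 2
Function('f')(o) = Add(o, Mul(o, Add(1, o))) (Function('f')(o) = Add(Mul(Add(o, Mul(o, Pow(o, -1))), o), o) = Add(Mul(Add(o, 1), o), o) = Add(Mul(Add(1, o), o), o) = Add(Mul(o, Add(1, o)), o) = Add(o, Mul(o, Add(1, o))))
Function('O')(X) = Rational(11, 3) (Function('O')(X) = Add(1, Mul(Rational(1, 3), Mul(2, Add(2, 2)))) = Add(1, Mul(Rational(1, 3), Mul(2, 4))) = Add(1, Mul(Rational(1, 3), 8)) = Add(1, Rational(8, 3)) = Rational(11, 3))
Add(Mul(Function('O')(-3), Function('b')(-3)), -54) = Add(Mul(Rational(11, 3), -2), -54) = Add(Rational(-22, 3), -54) = Rational(-184, 3)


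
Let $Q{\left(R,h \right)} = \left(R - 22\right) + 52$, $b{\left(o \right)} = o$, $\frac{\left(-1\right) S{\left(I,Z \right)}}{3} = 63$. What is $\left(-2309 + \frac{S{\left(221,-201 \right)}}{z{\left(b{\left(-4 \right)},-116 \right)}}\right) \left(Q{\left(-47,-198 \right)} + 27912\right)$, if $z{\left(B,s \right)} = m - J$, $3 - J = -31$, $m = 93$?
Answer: $- \frac{3805435900}{59} \approx -6.4499 \cdot 10^{7}$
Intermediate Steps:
$S{\left(I,Z \right)} = -189$ ($S{\left(I,Z \right)} = \left(-3\right) 63 = -189$)
$J = 34$ ($J = 3 - -31 = 3 + 31 = 34$)
$Q{\left(R,h \right)} = 30 + R$ ($Q{\left(R,h \right)} = \left(-22 + R\right) + 52 = 30 + R$)
$z{\left(B,s \right)} = 59$ ($z{\left(B,s \right)} = 93 - 34 = 59$)
$\left(-2309 + \frac{S{\left(221,-201 \right)}}{z{\left(b{\left(-4 \right)},-116 \right)}}\right) \left(Q{\left(-47,-198 \right)} + 27912\right) = \left(-2309 - \frac{189}{59}\right) \left(\left(30 - 47\right) + 27912\right) = \left(-2309 - \frac{189}{59}\right) \left(-17 + 27912\right) = \left(-2309 - \frac{189}{59}\right) 27895 = \left(- \frac{136420}{59}\right) 27895 = - \frac{3805435900}{59}$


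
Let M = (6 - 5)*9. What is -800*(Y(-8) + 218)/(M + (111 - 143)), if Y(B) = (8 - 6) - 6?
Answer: 171200/23 ≈ 7443.5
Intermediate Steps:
Y(B) = -4 (Y(B) = 2 - 6 = -4)
M = 9 (M = 1*9 = 9)
-800*(Y(-8) + 218)/(M + (111 - 143)) = -800*(-4 + 218)/(9 + (111 - 143)) = -800*214/(9 - 32) = -800/((-23*1/214)) = -800/(-23/214) = -800*(-214/23) = 171200/23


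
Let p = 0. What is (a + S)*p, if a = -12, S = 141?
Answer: 0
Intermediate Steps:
(a + S)*p = (-12 + 141)*0 = 129*0 = 0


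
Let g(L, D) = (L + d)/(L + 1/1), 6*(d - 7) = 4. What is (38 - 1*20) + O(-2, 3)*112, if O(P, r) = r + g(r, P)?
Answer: 1958/3 ≈ 652.67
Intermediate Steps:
d = 23/3 (d = 7 + (⅙)*4 = 7 + ⅔ = 23/3 ≈ 7.6667)
g(L, D) = (23/3 + L)/(1 + L) (g(L, D) = (L + 23/3)/(L + 1/1) = (23/3 + L)/(L + 1) = (23/3 + L)/(1 + L))
O(P, r) = r + (23/3 + r)/(1 + r)
(38 - 1*20) + O(-2, 3)*112 = (38 - 1*20) + ((23/3 + 3² + 2*3)/(1 + 3))*112 = (38 - 20) + ((23/3 + 9 + 6)/4)*112 = 18 + ((¼)*(68/3))*112 = 18 + (17/3)*112 = 18 + 1904/3 = 1958/3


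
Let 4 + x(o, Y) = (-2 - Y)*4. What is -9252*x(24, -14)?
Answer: -407088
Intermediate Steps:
x(o, Y) = -12 - 4*Y (x(o, Y) = -4 + (-2 - Y)*4 = -4 + (-8 - 4*Y) = -12 - 4*Y)
-9252*x(24, -14) = -9252*(-12 - 4*(-14)) = -9252*(-12 + 56) = -9252*44 = -407088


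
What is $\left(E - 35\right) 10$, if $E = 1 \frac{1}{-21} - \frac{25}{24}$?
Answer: $- \frac{10105}{28} \approx -360.89$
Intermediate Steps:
$E = - \frac{61}{56}$ ($E = 1 \left(- \frac{1}{21}\right) - \frac{25}{24} = - \frac{1}{21} - \frac{25}{24} = - \frac{61}{56} \approx -1.0893$)
$\left(E - 35\right) 10 = \left(- \frac{61}{56} - 35\right) 10 = \left(- \frac{2021}{56}\right) 10 = - \frac{10105}{28}$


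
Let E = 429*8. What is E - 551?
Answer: 2881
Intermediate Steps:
E = 3432
E - 551 = 3432 - 551 = 2881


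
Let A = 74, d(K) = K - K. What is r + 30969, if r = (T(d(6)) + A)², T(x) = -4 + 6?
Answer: 36745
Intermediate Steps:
d(K) = 0
T(x) = 2
r = 5776 (r = (2 + 74)² = 76² = 5776)
r + 30969 = 5776 + 30969 = 36745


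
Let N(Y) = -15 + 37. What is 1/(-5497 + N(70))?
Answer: -1/5475 ≈ -0.00018265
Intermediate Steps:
N(Y) = 22
1/(-5497 + N(70)) = 1/(-5497 + 22) = 1/(-5475) = -1/5475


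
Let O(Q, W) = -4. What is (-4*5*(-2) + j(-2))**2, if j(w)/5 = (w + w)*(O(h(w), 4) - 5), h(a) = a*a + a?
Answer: 48400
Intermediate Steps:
h(a) = a + a**2 (h(a) = a**2 + a = a + a**2)
j(w) = -90*w (j(w) = 5*((w + w)*(-4 - 5)) = 5*((2*w)*(-9)) = 5*(-18*w) = -90*w)
(-4*5*(-2) + j(-2))**2 = (-4*5*(-2) - 90*(-2))**2 = (-20*(-2) + 180)**2 = (40 + 180)**2 = 220**2 = 48400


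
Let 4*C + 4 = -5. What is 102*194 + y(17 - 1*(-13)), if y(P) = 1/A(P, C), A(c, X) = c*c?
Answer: 17809201/900 ≈ 19788.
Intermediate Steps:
C = -9/4 (C = -1 + (¼)*(-5) = -1 - 5/4 = -9/4 ≈ -2.2500)
A(c, X) = c²
y(P) = P⁻² (y(P) = 1/(P²) = P⁻²)
102*194 + y(17 - 1*(-13)) = 102*194 + (17 - 1*(-13))⁻² = 19788 + (17 + 13)⁻² = 19788 + 30⁻² = 19788 + 1/900 = 17809201/900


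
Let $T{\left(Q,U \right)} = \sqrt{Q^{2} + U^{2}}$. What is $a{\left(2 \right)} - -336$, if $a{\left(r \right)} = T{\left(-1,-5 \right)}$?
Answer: $336 + \sqrt{26} \approx 341.1$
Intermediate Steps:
$a{\left(r \right)} = \sqrt{26}$ ($a{\left(r \right)} = \sqrt{\left(-1\right)^{2} + \left(-5\right)^{2}} = \sqrt{1 + 25} = \sqrt{26}$)
$a{\left(2 \right)} - -336 = \sqrt{26} - -336 = \sqrt{26} + 336 = 336 + \sqrt{26}$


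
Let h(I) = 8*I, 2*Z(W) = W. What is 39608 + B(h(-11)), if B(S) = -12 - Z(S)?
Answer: 39640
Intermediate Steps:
Z(W) = W/2
B(S) = -12 - S/2
39608 + B(h(-11)) = 39608 + (-12 - 4*(-11)) = 39608 + (-12 - ½*(-88)) = 39608 + (-12 + 44) = 39608 + 32 = 39640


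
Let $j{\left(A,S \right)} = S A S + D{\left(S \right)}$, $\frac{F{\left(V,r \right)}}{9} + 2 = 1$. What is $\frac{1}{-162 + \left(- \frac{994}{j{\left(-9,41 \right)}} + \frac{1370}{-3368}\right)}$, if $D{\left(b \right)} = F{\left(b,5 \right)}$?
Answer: $- \frac{12746196}{2069231569} \approx -0.0061599$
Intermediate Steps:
$F{\left(V,r \right)} = -9$ ($F{\left(V,r \right)} = -18 + 9 \cdot 1 = -18 + 9 = -9$)
$D{\left(b \right)} = -9$
$j{\left(A,S \right)} = -9 + A S^{2}$ ($j{\left(A,S \right)} = S A S - 9 = A S S - 9 = A S^{2} - 9 = -9 + A S^{2}$)
$\frac{1}{-162 + \left(- \frac{994}{j{\left(-9,41 \right)}} + \frac{1370}{-3368}\right)} = \frac{1}{-162 - \left(\frac{685}{1684} + \frac{994}{-9 - 9 \cdot 41^{2}}\right)} = \frac{1}{-162 - \left(\frac{685}{1684} + \frac{994}{-9 - 15129}\right)} = \frac{1}{-162 - \left(\frac{685}{1684} + \frac{994}{-15138}\right)} = \frac{1}{-162 - \frac{4347817}{12746196}} = \frac{1}{- \frac{2069231569}{12746196}} = - \frac{12746196}{2069231569}$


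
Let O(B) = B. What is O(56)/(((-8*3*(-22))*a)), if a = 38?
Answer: 7/2508 ≈ 0.0027911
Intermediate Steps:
O(56)/(((-8*3*(-22))*a)) = 56/(((-8*3*(-22))*38)) = 56/((-24*(-22)*38)) = 56/((528*38)) = 56/20064 = 56*(1/20064) = 7/2508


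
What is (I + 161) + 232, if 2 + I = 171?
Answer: 562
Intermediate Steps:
I = 169 (I = -2 + 171 = 169)
(I + 161) + 232 = (169 + 161) + 232 = 330 + 232 = 562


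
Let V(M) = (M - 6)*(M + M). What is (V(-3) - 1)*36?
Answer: 1908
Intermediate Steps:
V(M) = 2*M*(-6 + M) (V(M) = (-6 + M)*(2*M) = 2*M*(-6 + M))
(V(-3) - 1)*36 = (2*(-3)*(-6 - 3) - 1)*36 = (2*(-3)*(-9) - 1)*36 = (54 - 1)*36 = 53*36 = 1908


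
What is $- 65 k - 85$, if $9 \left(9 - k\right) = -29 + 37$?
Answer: $- \frac{5510}{9} \approx -612.22$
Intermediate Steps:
$k = \frac{73}{9}$ ($k = 9 - \frac{-29 + 37}{9} = 9 - \frac{8}{9} = \frac{73}{9} \approx 8.1111$)
$- 65 k - 85 = \left(-65\right) \frac{73}{9} - 85 = - \frac{4745}{9} - 85 = - \frac{5510}{9}$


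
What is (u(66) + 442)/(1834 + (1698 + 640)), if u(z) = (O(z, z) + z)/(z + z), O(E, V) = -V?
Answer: 221/2086 ≈ 0.10594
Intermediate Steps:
u(z) = 0 (u(z) = (-z + z)/(z + z) = 0/((2*z)) = 0*(1/(2*z)) = 0)
(u(66) + 442)/(1834 + (1698 + 640)) = (0 + 442)/(1834 + (1698 + 640)) = 442/(1834 + 2338) = 442/4172 = 442*(1/4172) = 221/2086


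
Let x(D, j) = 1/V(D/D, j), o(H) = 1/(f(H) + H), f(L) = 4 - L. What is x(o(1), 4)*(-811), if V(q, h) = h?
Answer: -811/4 ≈ -202.75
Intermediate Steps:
o(H) = ¼ (o(H) = 1/((4 - H) + H) = 1/4 = ¼)
x(D, j) = 1/j
x(o(1), 4)*(-811) = -811/4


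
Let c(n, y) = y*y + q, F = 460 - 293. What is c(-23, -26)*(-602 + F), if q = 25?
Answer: -304935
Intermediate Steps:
F = 167
c(n, y) = 25 + y² (c(n, y) = y*y + 25 = y² + 25 = 25 + y²)
c(-23, -26)*(-602 + F) = (25 + (-26)²)*(-602 + 167) = (25 + 676)*(-435) = 701*(-435) = -304935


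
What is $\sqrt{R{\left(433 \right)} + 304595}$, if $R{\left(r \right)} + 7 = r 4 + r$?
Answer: $\sqrt{306753} \approx 553.85$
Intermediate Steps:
$R{\left(r \right)} = -7 + 5 r$ ($R{\left(r \right)} = -7 + \left(r 4 + r\right) = -7 + \left(4 r + r\right) = -7 + 5 r$)
$\sqrt{R{\left(433 \right)} + 304595} = \sqrt{\left(-7 + 5 \cdot 433\right) + 304595} = \sqrt{\left(-7 + 2165\right) + 304595} = \sqrt{2158 + 304595} = \sqrt{306753}$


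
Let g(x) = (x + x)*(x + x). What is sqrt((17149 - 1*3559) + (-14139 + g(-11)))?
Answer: I*sqrt(65) ≈ 8.0623*I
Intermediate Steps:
g(x) = 4*x**2 (g(x) = (2*x)*(2*x) = 4*x**2)
sqrt((17149 - 1*3559) + (-14139 + g(-11))) = sqrt((17149 - 1*3559) + (-14139 + 4*(-11)**2)) = sqrt((17149 - 3559) + (-14139 + 4*121)) = sqrt(13590 + (-14139 + 484)) = sqrt(13590 - 13655) = sqrt(-65) = I*sqrt(65)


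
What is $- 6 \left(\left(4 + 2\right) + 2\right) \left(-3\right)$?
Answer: $144$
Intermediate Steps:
$- 6 \left(\left(4 + 2\right) + 2\right) \left(-3\right) = - 6 \left(6 + 2\right) \left(-3\right) = \left(-6\right) 8 \left(-3\right) = \left(-48\right) \left(-3\right) = 144$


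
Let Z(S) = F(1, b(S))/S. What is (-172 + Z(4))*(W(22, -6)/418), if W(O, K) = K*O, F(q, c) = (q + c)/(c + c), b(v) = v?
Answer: 16497/304 ≈ 54.266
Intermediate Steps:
F(q, c) = (c + q)/(2*c) (F(q, c) = (c + q)/((2*c)) = (c + q)*(1/(2*c)) = (c + q)/(2*c))
Z(S) = (1 + S)/(2*S²) (Z(S) = ((S + 1)/(2*S))/S = ((1 + S)/(2*S))/S = (1 + S)/(2*S²))
(-172 + Z(4))*(W(22, -6)/418) = (-172 + (½)*(1 + 4)/4²)*(-6*22/418) = (-172 + (½)*(1/16)*5)*(-132*1/418) = (-172 + 5/32)*(-6/19) = -5499/32*(-6/19) = 16497/304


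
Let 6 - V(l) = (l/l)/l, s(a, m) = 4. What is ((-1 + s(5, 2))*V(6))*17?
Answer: 595/2 ≈ 297.50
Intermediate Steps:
V(l) = 6 - 1/l (V(l) = 6 - l/l/l = 6 - 1/l)
((-1 + s(5, 2))*V(6))*17 = ((-1 + 4)*(6 - 1/6))*17 = (3*(6 - 1*⅙))*17 = (3*(6 - ⅙))*17 = (3*(35/6))*17 = (35/2)*17 = 595/2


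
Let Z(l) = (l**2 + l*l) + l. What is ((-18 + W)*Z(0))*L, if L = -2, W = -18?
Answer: 0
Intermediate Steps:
Z(l) = l + 2*l**2 (Z(l) = (l**2 + l**2) + l = 2*l**2 + l = l + 2*l**2)
((-18 + W)*Z(0))*L = ((-18 - 18)*(0*(1 + 2*0)))*(-2) = -0*(1 + 0)*(-2) = -0*(-2) = -36*0*(-2) = 0*(-2) = 0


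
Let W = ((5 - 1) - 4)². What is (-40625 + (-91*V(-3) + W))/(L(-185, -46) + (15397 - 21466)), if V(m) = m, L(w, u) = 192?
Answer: 40352/5877 ≈ 6.8661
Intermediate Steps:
W = 0 (W = (4 - 4)² = 0² = 0)
(-40625 + (-91*V(-3) + W))/(L(-185, -46) + (15397 - 21466)) = (-40625 + (-91*(-3) + 0))/(192 + (15397 - 21466)) = (-40625 + (273 + 0))/(192 - 6069) = (-40625 + 273)/(-5877) = -40352*(-1/5877) = 40352/5877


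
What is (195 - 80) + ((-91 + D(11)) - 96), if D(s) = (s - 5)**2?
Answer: -36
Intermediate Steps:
D(s) = (-5 + s)**2
(195 - 80) + ((-91 + D(11)) - 96) = (195 - 80) + ((-91 + (-5 + 11)**2) - 96) = 115 + ((-91 + 6**2) - 96) = 115 + ((-91 + 36) - 96) = 115 + (-55 - 96) = 115 - 151 = -36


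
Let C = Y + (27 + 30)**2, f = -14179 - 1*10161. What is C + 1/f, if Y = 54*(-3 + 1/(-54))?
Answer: 75113239/24340 ≈ 3086.0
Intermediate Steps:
f = -24340 (f = -14179 - 10161 = -24340)
Y = -163 (Y = 54*(-3 - 1/54) = 54*(-163/54) = -163)
C = 3086 (C = -163 + (27 + 30)**2 = -163 + 57**2 = -163 + 3249 = 3086)
C + 1/f = 3086 + 1/(-24340) = 3086 - 1/24340 = 75113239/24340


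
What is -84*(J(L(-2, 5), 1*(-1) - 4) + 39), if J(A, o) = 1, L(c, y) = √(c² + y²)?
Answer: -3360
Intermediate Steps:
-84*(J(L(-2, 5), 1*(-1) - 4) + 39) = -84*(1 + 39) = -84*40 = -3360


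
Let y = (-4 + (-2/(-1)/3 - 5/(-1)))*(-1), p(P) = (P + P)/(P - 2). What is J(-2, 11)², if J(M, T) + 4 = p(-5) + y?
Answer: 7921/441 ≈ 17.961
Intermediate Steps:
p(P) = 2*P/(-2 + P) (p(P) = (2*P)/(-2 + P) = 2*P/(-2 + P))
y = -5/3 (y = (-4 + (-2*(-1)*(⅓) - 5*(-1)))*(-1) = (-4 + (2*(⅓) + 5))*(-1) = (-4 + (⅔ + 5))*(-1) = (-4 + 17/3)*(-1) = (5/3)*(-1) = -5/3 ≈ -1.6667)
J(M, T) = -89/21 (J(M, T) = -4 + (2*(-5)/(-2 - 5) - 5/3) = -4 + (2*(-5)/(-7) - 5/3) = -4 + (2*(-5)*(-⅐) - 5/3) = -4 + (10/7 - 5/3) = -4 - 5/21 = -89/21)
J(-2, 11)² = (-89/21)² = 7921/441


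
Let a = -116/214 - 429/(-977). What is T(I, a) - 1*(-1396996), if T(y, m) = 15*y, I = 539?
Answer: 1405081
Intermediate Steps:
a = -10763/104539 (a = -116*1/214 - 429*(-1/977) = -58/107 + 429/977 = -10763/104539 ≈ -0.10296)
T(I, a) - 1*(-1396996) = 15*539 - 1*(-1396996) = 8085 + 1396996 = 1405081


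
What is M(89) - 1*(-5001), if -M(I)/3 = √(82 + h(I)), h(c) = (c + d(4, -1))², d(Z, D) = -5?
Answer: 5001 - 3*√7138 ≈ 4747.5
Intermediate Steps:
h(c) = (-5 + c)² (h(c) = (c - 5)² = (-5 + c)²)
M(I) = -3*√(82 + (-5 + I)²)
M(89) - 1*(-5001) = -3*√(82 + (-5 + 89)²) - 1*(-5001) = -3*√(82 + 84²) + 5001 = -3*√(82 + 7056) + 5001 = -3*√7138 + 5001 = 5001 - 3*√7138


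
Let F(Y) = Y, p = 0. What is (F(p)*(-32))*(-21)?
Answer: 0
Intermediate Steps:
(F(p)*(-32))*(-21) = (0*(-32))*(-21) = 0*(-21) = 0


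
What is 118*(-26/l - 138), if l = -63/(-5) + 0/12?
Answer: -1041232/63 ≈ -16528.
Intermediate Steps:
l = 63/5 (l = -63*(-1/5) + 0*(1/12) = 63/5 + 0 = 63/5 ≈ 12.600)
118*(-26/l - 138) = 118*(-26/63/5 - 138) = 118*(-26*5/63 - 138) = 118*(-130/63 - 138) = 118*(-8824/63) = -1041232/63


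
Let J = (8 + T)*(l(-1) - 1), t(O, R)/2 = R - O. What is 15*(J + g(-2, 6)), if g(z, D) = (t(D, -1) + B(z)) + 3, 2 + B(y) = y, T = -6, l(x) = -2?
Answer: -315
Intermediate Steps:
B(y) = -2 + y
t(O, R) = -2*O + 2*R (t(O, R) = 2*(R - O) = -2*O + 2*R)
J = -6 (J = (8 - 6)*(-2 - 1) = 2*(-3) = -6)
g(z, D) = -1 + z - 2*D (g(z, D) = ((-2*D + 2*(-1)) + (-2 + z)) + 3 = ((-2*D - 2) + (-2 + z)) + 3 = ((-2 - 2*D) + (-2 + z)) + 3 = (-4 + z - 2*D) + 3 = -1 + z - 2*D)
15*(J + g(-2, 6)) = 15*(-6 + (-1 - 2 - 2*6)) = 15*(-6 + (-1 - 2 - 12)) = 15*(-6 - 15) = 15*(-21) = -315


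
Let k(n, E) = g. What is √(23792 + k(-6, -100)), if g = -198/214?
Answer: √272384015/107 ≈ 154.24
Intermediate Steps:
g = -99/107 (g = -198*1/214 = -99/107 ≈ -0.92523)
k(n, E) = -99/107
√(23792 + k(-6, -100)) = √(23792 - 99/107) = √(2545645/107) = √272384015/107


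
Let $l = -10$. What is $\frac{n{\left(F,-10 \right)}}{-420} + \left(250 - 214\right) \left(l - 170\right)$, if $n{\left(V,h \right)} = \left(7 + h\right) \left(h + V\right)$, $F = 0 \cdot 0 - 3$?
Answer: $- \frac{907213}{140} \approx -6480.1$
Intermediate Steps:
$F = -3$ ($F = 0 - 3 = -3$)
$n{\left(V,h \right)} = \left(7 + h\right) \left(V + h\right)$
$\frac{n{\left(F,-10 \right)}}{-420} + \left(250 - 214\right) \left(l - 170\right) = \frac{\left(-10\right)^{2} + 7 \left(-3\right) + 7 \left(-10\right) - -30}{-420} + \left(250 - 214\right) \left(-10 - 170\right) = \left(100 - 21 - 70 + 30\right) \left(- \frac{1}{420}\right) + 36 \left(-180\right) = 39 \left(- \frac{1}{420}\right) - 6480 = - \frac{13}{140} - 6480 = - \frac{907213}{140}$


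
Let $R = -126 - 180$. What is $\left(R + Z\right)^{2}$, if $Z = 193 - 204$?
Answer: $100489$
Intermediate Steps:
$Z = -11$
$R = -306$ ($R = -126 - 180 = -306$)
$\left(R + Z\right)^{2} = \left(-306 - 11\right)^{2} = \left(-317\right)^{2} = 100489$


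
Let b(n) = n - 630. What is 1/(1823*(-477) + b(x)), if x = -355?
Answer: -1/870556 ≈ -1.1487e-6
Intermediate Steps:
b(n) = -630 + n
1/(1823*(-477) + b(x)) = 1/(1823*(-477) + (-630 - 355)) = 1/(-869571 - 985) = 1/(-870556) = -1/870556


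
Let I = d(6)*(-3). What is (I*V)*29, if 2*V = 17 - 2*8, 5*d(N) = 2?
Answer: -87/5 ≈ -17.400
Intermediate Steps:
d(N) = ⅖ (d(N) = (⅕)*2 = ⅖)
V = ½ (V = (17 - 2*8)/2 = (17 - 1*16)/2 = (17 - 16)/2 = (½)*1 = ½ ≈ 0.50000)
I = -6/5 (I = (⅖)*(-3) = -6/5 ≈ -1.2000)
(I*V)*29 = -6/5*½*29 = -⅗*29 = -87/5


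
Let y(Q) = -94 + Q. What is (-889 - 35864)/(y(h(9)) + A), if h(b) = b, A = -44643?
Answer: 36753/44728 ≈ 0.82170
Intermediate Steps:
(-889 - 35864)/(y(h(9)) + A) = (-889 - 35864)/((-94 + 9) - 44643) = -36753/(-85 - 44643) = -36753/(-44728) = -36753*(-1/44728) = 36753/44728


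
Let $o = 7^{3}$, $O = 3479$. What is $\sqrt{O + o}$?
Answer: $7 \sqrt{78} \approx 61.822$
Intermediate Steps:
$o = 343$
$\sqrt{O + o} = \sqrt{3479 + 343} = \sqrt{3822} = 7 \sqrt{78}$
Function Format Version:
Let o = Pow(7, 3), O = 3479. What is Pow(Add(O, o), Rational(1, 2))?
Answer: Mul(7, Pow(78, Rational(1, 2))) ≈ 61.822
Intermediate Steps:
o = 343
Pow(Add(O, o), Rational(1, 2)) = Pow(Add(3479, 343), Rational(1, 2)) = Pow(3822, Rational(1, 2)) = Mul(7, Pow(78, Rational(1, 2)))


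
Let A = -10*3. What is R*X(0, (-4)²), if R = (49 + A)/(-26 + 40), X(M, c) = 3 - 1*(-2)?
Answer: 95/14 ≈ 6.7857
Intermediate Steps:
X(M, c) = 5 (X(M, c) = 3 + 2 = 5)
A = -30
R = 19/14 (R = (49 - 30)/(-26 + 40) = 19/14 ≈ 1.3571)
R*X(0, (-4)²) = (19/14)*5 = 95/14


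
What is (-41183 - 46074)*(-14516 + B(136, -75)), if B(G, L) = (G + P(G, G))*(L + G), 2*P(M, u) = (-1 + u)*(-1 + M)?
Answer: -95920311245/2 ≈ -4.7960e+10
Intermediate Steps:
P(M, u) = (-1 + M)*(-1 + u)/2 (P(M, u) = ((-1 + u)*(-1 + M))/2 = ((-1 + M)*(-1 + u))/2 = (-1 + M)*(-1 + u)/2)
B(G, L) = (½ + G²/2)*(G + L) (B(G, L) = (G + (½ - G/2 - G/2 + G*G/2))*(L + G) = (G + (½ - G/2 - G/2 + G²/2))*(G + L) = (G + (½ + G²/2 - G))*(G + L) = (½ + G²/2)*(G + L))
(-41183 - 46074)*(-14516 + B(136, -75)) = (-41183 - 46074)*(-14516 + ((½)*136 + (½)*(-75) + (½)*136³ + (½)*(-75)*136²)) = -87257*(-14516 + (68 - 75/2 + (½)*2515456 + (½)*(-75)*18496)) = -87257*(-14516 + (68 - 75/2 + 1257728 - 693600)) = -87257*(-14516 + 1128317/2) = -87257*1099285/2 = -95920311245/2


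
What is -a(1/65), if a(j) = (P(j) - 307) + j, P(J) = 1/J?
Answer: 15729/65 ≈ 241.98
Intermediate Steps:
a(j) = -307 + j + 1/j (a(j) = (1/j - 307) + j = (-307 + 1/j) + j = -307 + j + 1/j)
-a(1/65) = -(-307 + 1/65 + 1/(1/65)) = -(-307 + 1/65 + 65) = -1*(-15729/65) = 15729/65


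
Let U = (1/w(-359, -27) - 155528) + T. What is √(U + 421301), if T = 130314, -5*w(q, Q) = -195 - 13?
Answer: 7*√21857537/52 ≈ 629.35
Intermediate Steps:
w(q, Q) = 208/5 (w(q, Q) = -(-195 - 13)/5 = -⅕*(-208) = 208/5)
U = -5244507/208 (U = (1/(208/5) - 155528) + 130314 = (5/208 - 155528) + 130314 = -32349819/208 + 130314 = -5244507/208 ≈ -25214.)
√(U + 421301) = √(-5244507/208 + 421301) = √(82386101/208) = 7*√21857537/52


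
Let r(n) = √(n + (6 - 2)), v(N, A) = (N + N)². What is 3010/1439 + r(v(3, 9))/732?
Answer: 3010/1439 + √10/366 ≈ 2.1004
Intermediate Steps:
v(N, A) = 4*N² (v(N, A) = (2*N)² = 4*N²)
r(n) = √(4 + n) (r(n) = √(n + 4) = √(4 + n))
3010/1439 + r(v(3, 9))/732 = 3010/1439 + √(4 + 4*3²)/732 = 3010*(1/1439) + √(4 + 4*9)*(1/732) = 3010/1439 + √(4 + 36)*(1/732) = 3010/1439 + √40*(1/732) = 3010/1439 + (2*√10)*(1/732) = 3010/1439 + √10/366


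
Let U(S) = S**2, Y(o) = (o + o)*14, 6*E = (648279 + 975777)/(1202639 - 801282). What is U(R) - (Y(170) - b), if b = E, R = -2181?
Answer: 1907249136033/401357 ≈ 4.7520e+6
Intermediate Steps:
E = 270676/401357 (E = ((648279 + 975777)/(1202639 - 801282))/6 = (1624056/401357)/6 = (1624056*(1/401357))/6 = (1/6)*(1624056/401357) = 270676/401357 ≈ 0.67440)
Y(o) = 28*o (Y(o) = (2*o)*14 = 28*o)
b = 270676/401357 ≈ 0.67440
U(R) - (Y(170) - b) = (-2181)**2 - (28*170 - 1*270676/401357) = 4756761 - (4760 - 270676/401357) = 4756761 - 1*1910188644/401357 = 4756761 - 1910188644/401357 = 1907249136033/401357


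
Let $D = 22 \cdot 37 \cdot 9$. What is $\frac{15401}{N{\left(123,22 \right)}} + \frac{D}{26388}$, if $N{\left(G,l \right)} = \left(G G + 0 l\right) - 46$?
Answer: $\frac{28716647}{22111678} \approx 1.2987$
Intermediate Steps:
$D = 7326$ ($D = 814 \cdot 9 = 7326$)
$N{\left(G,l \right)} = -46 + G^{2}$ ($N{\left(G,l \right)} = \left(G^{2} + 0\right) - 46 = G^{2} - 46 = -46 + G^{2}$)
$\frac{15401}{N{\left(123,22 \right)}} + \frac{D}{26388} = \frac{15401}{-46 + 123^{2}} + \frac{7326}{26388} = \frac{15401}{-46 + 15129} + 7326 \cdot \frac{1}{26388} = \frac{15401}{15083} + \frac{407}{1466} = \frac{28716647}{22111678}$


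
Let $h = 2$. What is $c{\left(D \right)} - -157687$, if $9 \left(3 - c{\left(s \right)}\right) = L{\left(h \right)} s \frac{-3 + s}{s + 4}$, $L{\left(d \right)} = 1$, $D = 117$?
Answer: $\frac{19079008}{121} \approx 1.5768 \cdot 10^{5}$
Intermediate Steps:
$c{\left(s \right)} = 3 - \frac{s \left(-3 + s\right)}{9 \left(4 + s\right)}$ ($c{\left(s \right)} = 3 - \frac{1 s \frac{-3 + s}{s + 4}}{9} = 3 - \frac{s \frac{-3 + s}{4 + s}}{9} = 3 - \frac{s \frac{1}{4 + s} \left(-3 + s\right)}{9} = 3 - \frac{s \left(-3 + s\right)}{9 \left(4 + s\right)}$)
$c{\left(D \right)} - -157687 = \frac{108 - 117^{2} + 30 \cdot 117}{9 \left(4 + 117\right)} - -157687 = \frac{108 - 13689 + 3510}{9 \cdot 121} + 157687 = \frac{1}{9} \cdot \frac{1}{121} \left(108 - 13689 + 3510\right) + 157687 = \frac{1}{9} \cdot \frac{1}{121} \left(-10071\right) + 157687 = - \frac{1119}{121} + 157687 = \frac{19079008}{121}$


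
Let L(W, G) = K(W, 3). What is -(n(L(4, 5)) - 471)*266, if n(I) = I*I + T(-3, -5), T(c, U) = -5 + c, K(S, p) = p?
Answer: 125020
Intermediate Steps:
L(W, G) = 3
n(I) = -8 + I**2 (n(I) = I*I + (-5 - 3) = I**2 - 8 = -8 + I**2)
-(n(L(4, 5)) - 471)*266 = -((-8 + 3**2) - 471)*266 = -((-8 + 9) - 471)*266 = -(1 - 471)*266 = -(-470)*266 = -1*(-125020) = 125020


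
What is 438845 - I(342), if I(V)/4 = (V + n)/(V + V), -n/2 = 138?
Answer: 25014143/57 ≈ 4.3884e+5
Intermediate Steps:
n = -276 (n = -2*138 = -276)
I(V) = 2*(-276 + V)/V (I(V) = 4*((V - 276)/(V + V)) = 4*((-276 + V)/((2*V))) = 4*((-276 + V)*(1/(2*V))) = 4*((-276 + V)/(2*V)) = 2*(-276 + V)/V)
438845 - I(342) = 438845 - (2 - 552/342) = 438845 - (2 - 552*1/342) = 438845 - (2 - 92/57) = 438845 - 1*22/57 = 438845 - 22/57 = 25014143/57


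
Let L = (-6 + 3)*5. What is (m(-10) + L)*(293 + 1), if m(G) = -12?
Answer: -7938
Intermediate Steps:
L = -15 (L = -3*5 = -15)
(m(-10) + L)*(293 + 1) = (-12 - 15)*(293 + 1) = -27*294 = -7938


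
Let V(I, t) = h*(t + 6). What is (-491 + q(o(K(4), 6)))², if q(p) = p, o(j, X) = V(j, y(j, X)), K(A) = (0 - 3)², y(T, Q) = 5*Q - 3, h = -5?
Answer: 430336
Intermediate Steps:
y(T, Q) = -3 + 5*Q
K(A) = 9 (K(A) = (-3)² = 9)
V(I, t) = -30 - 5*t (V(I, t) = -5*(t + 6) = -5*(6 + t) = -30 - 5*t)
o(j, X) = -15 - 25*X (o(j, X) = -30 - 5*(-3 + 5*X) = -30 + (15 - 25*X) = -15 - 25*X)
(-491 + q(o(K(4), 6)))² = (-491 + (-15 - 25*6))² = (-491 + (-15 - 150))² = (-491 - 165)² = (-656)² = 430336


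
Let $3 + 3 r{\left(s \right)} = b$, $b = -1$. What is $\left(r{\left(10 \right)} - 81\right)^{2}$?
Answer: $\frac{61009}{9} \approx 6778.8$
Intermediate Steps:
$r{\left(s \right)} = - \frac{4}{3}$ ($r{\left(s \right)} = -1 + \frac{1}{3} \left(-1\right) = -1 - \frac{1}{3} = - \frac{4}{3}$)
$\left(r{\left(10 \right)} - 81\right)^{2} = \left(- \frac{4}{3} - 81\right)^{2} = \left(- \frac{247}{3}\right)^{2} = \frac{61009}{9}$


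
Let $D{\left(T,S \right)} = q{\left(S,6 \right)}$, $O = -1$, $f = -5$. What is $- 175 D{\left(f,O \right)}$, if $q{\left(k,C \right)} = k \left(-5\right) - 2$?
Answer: $-525$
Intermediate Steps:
$q{\left(k,C \right)} = -2 - 5 k$ ($q{\left(k,C \right)} = - 5 k - 2 = -2 - 5 k$)
$D{\left(T,S \right)} = -2 - 5 S$
$- 175 D{\left(f,O \right)} = - 175 \left(-2 - -5\right) = - 175 \left(-2 + 5\right) = \left(-175\right) 3 = -525$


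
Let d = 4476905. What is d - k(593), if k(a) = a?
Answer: 4476312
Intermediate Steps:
d - k(593) = 4476905 - 1*593 = 4476905 - 593 = 4476312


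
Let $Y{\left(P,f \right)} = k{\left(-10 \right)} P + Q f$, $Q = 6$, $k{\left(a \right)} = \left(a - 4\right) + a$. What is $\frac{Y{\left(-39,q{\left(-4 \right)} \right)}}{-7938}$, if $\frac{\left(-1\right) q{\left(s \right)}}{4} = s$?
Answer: $- \frac{172}{1323} \approx -0.13001$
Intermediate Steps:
$k{\left(a \right)} = -4 + 2 a$ ($k{\left(a \right)} = \left(-4 + a\right) + a = -4 + 2 a$)
$q{\left(s \right)} = - 4 s$
$Y{\left(P,f \right)} = - 24 P + 6 f$ ($Y{\left(P,f \right)} = \left(-4 + 2 \left(-10\right)\right) P + 6 f = \left(-4 - 20\right) P + 6 f = - 24 P + 6 f$)
$\frac{Y{\left(-39,q{\left(-4 \right)} \right)}}{-7938} = \frac{\left(-24\right) \left(-39\right) + 6 \left(\left(-4\right) \left(-4\right)\right)}{-7938} = \left(936 + 6 \cdot 16\right) \left(- \frac{1}{7938}\right) = \left(936 + 96\right) \left(- \frac{1}{7938}\right) = 1032 \left(- \frac{1}{7938}\right) = - \frac{172}{1323}$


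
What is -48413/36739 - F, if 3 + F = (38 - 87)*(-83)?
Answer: -149355709/36739 ≈ -4065.3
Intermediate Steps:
F = 4064 (F = -3 + (38 - 87)*(-83) = -3 - 49*(-83) = -3 + 4067 = 4064)
-48413/36739 - F = -48413/36739 - 1*4064 = -48413*1/36739 - 4064 = -48413/36739 - 4064 = -149355709/36739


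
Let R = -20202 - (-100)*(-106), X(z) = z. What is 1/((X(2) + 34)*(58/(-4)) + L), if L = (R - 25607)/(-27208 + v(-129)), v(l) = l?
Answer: -27337/14213505 ≈ -0.0019233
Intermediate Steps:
R = -30802 (R = -20202 - 1*10600 = -20202 - 10600 = -30802)
L = 56409/27337 (L = (-30802 - 25607)/(-27208 - 129) = -56409/(-27337) = -56409*(-1/27337) = 56409/27337 ≈ 2.0635)
1/((X(2) + 34)*(58/(-4)) + L) = 1/((2 + 34)*(58/(-4)) + 56409/27337) = 1/(36*(58*(-1/4)) + 56409/27337) = 1/(36*(-29/2) + 56409/27337) = 1/(-522 + 56409/27337) = 1/(-14213505/27337) = -27337/14213505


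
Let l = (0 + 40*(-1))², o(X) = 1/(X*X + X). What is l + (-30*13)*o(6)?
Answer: 11135/7 ≈ 1590.7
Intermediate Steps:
o(X) = 1/(X + X²) (o(X) = 1/(X² + X) = 1/(X + X²))
l = 1600 (l = (0 - 40)² = (-40)² = 1600)
l + (-30*13)*o(6) = 1600 + (-30*13)*(1/(6*(1 + 6))) = 1600 - 65/7 = 11135/7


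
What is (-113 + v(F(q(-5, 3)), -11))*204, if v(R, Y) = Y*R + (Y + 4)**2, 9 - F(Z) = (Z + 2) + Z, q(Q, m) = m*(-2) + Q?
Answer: -78132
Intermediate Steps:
q(Q, m) = Q - 2*m (q(Q, m) = -2*m + Q = Q - 2*m)
F(Z) = 7 - 2*Z (F(Z) = 9 - ((Z + 2) + Z) = 9 - ((2 + Z) + Z) = 9 - (2 + 2*Z) = 9 + (-2 - 2*Z) = 7 - 2*Z)
v(R, Y) = (4 + Y)**2 + R*Y (v(R, Y) = R*Y + (4 + Y)**2 = (4 + Y)**2 + R*Y)
(-113 + v(F(q(-5, 3)), -11))*204 = (-113 + ((4 - 11)**2 + (7 - 2*(-5 - 2*3))*(-11)))*204 = (-113 + ((-7)**2 + (7 - 2*(-5 - 6))*(-11)))*204 = (-113 + (49 + (7 - 2*(-11))*(-11)))*204 = (-113 + (49 + (7 + 22)*(-11)))*204 = (-113 + (49 + 29*(-11)))*204 = (-113 + (49 - 319))*204 = (-113 - 270)*204 = -383*204 = -78132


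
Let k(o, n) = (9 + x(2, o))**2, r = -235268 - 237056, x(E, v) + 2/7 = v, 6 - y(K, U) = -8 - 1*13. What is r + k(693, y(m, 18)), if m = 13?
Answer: 983868/49 ≈ 20079.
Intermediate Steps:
y(K, U) = 27 (y(K, U) = 6 - (-8 - 1*13) = 6 - (-8 - 13) = 6 - 1*(-21) = 6 + 21 = 27)
x(E, v) = -2/7 + v
r = -472324
k(o, n) = (61/7 + o)**2 (k(o, n) = (9 + (-2/7 + o))**2 = (61/7 + o)**2)
r + k(693, y(m, 18)) = -472324 + (61 + 7*693)**2/49 = -472324 + (61 + 4851)**2/49 = -472324 + (1/49)*4912**2 = -472324 + (1/49)*24127744 = -472324 + 24127744/49 = 983868/49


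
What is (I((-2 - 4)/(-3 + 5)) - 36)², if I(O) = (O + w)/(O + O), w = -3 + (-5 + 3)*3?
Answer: 1156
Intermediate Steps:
w = -9 (w = -3 - 2*3 = -3 - 6 = -9)
I(O) = (-9 + O)/(2*O) (I(O) = (O - 9)/(O + O) = (-9 + O)/((2*O)) = (-9 + O)*(1/(2*O)) = (-9 + O)/(2*O))
(I((-2 - 4)/(-3 + 5)) - 36)² = ((-9 + (-2 - 4)/(-3 + 5))/(2*(((-2 - 4)/(-3 + 5)))) - 36)² = ((-9 - 6/2)/(2*((-6/2))) - 36)² = ((-9 - 6*½)/(2*((-6*½))) - 36)² = ((½)*(-9 - 3)/(-3) - 36)² = ((½)*(-⅓)*(-12) - 36)² = (2 - 36)² = (-34)² = 1156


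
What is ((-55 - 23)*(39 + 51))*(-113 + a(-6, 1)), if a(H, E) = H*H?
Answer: 540540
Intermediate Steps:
a(H, E) = H²
((-55 - 23)*(39 + 51))*(-113 + a(-6, 1)) = ((-55 - 23)*(39 + 51))*(-113 + (-6)²) = (-78*90)*(-113 + 36) = -7020*(-77) = 540540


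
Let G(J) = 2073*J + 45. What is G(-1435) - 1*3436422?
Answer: -6411132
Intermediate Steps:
G(J) = 45 + 2073*J
G(-1435) - 1*3436422 = (45 + 2073*(-1435)) - 1*3436422 = (45 - 2974755) - 3436422 = -2974710 - 3436422 = -6411132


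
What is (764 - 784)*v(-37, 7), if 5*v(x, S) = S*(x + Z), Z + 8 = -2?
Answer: 1316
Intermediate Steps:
Z = -10 (Z = -8 - 2 = -10)
v(x, S) = S*(-10 + x)/5 (v(x, S) = (S*(x - 10))/5 = (S*(-10 + x))/5 = S*(-10 + x)/5)
(764 - 784)*v(-37, 7) = (764 - 784)*((1/5)*7*(-10 - 37)) = -4*7*(-47) = -20*(-329/5) = 1316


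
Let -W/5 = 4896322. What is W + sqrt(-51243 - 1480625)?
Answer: -24481610 + 2*I*sqrt(382967) ≈ -2.4482e+7 + 1237.7*I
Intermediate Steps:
W = -24481610 (W = -5*4896322 = -24481610)
W + sqrt(-51243 - 1480625) = -24481610 + sqrt(-51243 - 1480625) = -24481610 + sqrt(-1531868) = -24481610 + 2*I*sqrt(382967)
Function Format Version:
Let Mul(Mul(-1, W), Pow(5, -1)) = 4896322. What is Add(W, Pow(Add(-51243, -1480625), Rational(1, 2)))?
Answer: Add(-24481610, Mul(2, I, Pow(382967, Rational(1, 2)))) ≈ Add(-2.4482e+7, Mul(1237.7, I))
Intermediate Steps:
W = -24481610 (W = Mul(-5, 4896322) = -24481610)
Add(W, Pow(Add(-51243, -1480625), Rational(1, 2))) = Add(-24481610, Pow(Add(-51243, -1480625), Rational(1, 2))) = Add(-24481610, Pow(-1531868, Rational(1, 2))) = Add(-24481610, Mul(2, I, Pow(382967, Rational(1, 2))))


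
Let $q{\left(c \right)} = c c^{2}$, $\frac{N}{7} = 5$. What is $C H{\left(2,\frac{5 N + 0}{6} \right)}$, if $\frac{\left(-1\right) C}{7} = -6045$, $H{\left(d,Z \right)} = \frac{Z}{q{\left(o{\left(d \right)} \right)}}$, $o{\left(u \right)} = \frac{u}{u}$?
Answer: $\frac{2468375}{2} \approx 1.2342 \cdot 10^{6}$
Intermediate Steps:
$N = 35$ ($N = 7 \cdot 5 = 35$)
$o{\left(u \right)} = 1$
$q{\left(c \right)} = c^{3}$
$H{\left(d,Z \right)} = Z$ ($H{\left(d,Z \right)} = \frac{Z}{1^{3}} = \frac{Z}{1} = Z 1 = Z$)
$C = 42315$ ($C = \left(-7\right) \left(-6045\right) = 42315$)
$C H{\left(2,\frac{5 N + 0}{6} \right)} = 42315 \frac{5 \cdot 35 + 0}{6} = 42315 \left(175 + 0\right) \frac{1}{6} = 42315 \cdot 175 \cdot \frac{1}{6} = 42315 \cdot \frac{175}{6} = \frac{2468375}{2}$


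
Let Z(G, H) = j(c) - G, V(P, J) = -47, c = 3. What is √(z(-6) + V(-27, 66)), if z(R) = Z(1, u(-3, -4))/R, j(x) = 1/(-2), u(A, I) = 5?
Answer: I*√187/2 ≈ 6.8374*I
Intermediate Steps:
j(x) = -½
Z(G, H) = -½ - G
z(R) = -3/(2*R) (z(R) = (-½ - 1*1)/R = (-½ - 1)/R = -3/(2*R))
√(z(-6) + V(-27, 66)) = √(-3/2/(-6) - 47) = √(-3/2*(-⅙) - 47) = √(¼ - 47) = √(-187/4) = I*√187/2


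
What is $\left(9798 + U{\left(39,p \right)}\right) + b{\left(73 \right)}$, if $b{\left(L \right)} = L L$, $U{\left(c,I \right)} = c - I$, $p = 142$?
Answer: $15024$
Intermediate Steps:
$b{\left(L \right)} = L^{2}$
$\left(9798 + U{\left(39,p \right)}\right) + b{\left(73 \right)} = \left(9798 + \left(39 - 142\right)\right) + 73^{2} = \left(9798 + \left(39 - 142\right)\right) + 5329 = \left(9798 - 103\right) + 5329 = 9695 + 5329 = 15024$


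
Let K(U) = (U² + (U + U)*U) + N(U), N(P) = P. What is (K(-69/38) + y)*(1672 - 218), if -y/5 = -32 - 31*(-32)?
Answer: -5030504853/722 ≈ -6.9675e+6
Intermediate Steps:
K(U) = U + 3*U² (K(U) = (U² + (U + U)*U) + U = (U² + (2*U)*U) + U = (U² + 2*U²) + U = 3*U² + U = U + 3*U²)
y = -4800 (y = -5*(-32 - 31*(-32)) = -5*(-32 + 992) = -5*960 = -4800)
(K(-69/38) + y)*(1672 - 218) = ((-69/38)*(1 + 3*(-69/38)) - 4800)*(1672 - 218) = ((-69*1/38)*(1 + 3*(-69*1/38)) - 4800)*1454 = (-69*(1 + 3*(-69/38))/38 - 4800)*1454 = (-69*(1 - 207/38)/38 - 4800)*1454 = (-69/38*(-169/38) - 4800)*1454 = (11661/1444 - 4800)*1454 = -6919539/1444*1454 = -5030504853/722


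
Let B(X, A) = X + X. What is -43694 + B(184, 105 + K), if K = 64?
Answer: -43326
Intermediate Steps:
B(X, A) = 2*X
-43694 + B(184, 105 + K) = -43694 + 2*184 = -43694 + 368 = -43326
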